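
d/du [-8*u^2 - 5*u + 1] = -16*u - 5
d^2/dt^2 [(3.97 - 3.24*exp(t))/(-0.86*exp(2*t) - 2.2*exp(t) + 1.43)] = (2.396304*exp(4*t) - 17.874928*exp(3*t) + 1.37359199999999*exp(2*t) - 28.550984*exp(t) - 5.864144)*exp(t)/(0.636056*exp(6*t) + 4.88136*exp(5*t) + 9.314316*exp(4*t) - 5.58536*exp(3*t) - 15.487758*exp(2*t) + 13.49634*exp(t) - 2.924207)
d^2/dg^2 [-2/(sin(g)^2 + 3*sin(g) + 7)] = 2*(4*sin(g)^4 + 9*sin(g)^3 - 25*sin(g)^2 - 39*sin(g) - 4)/(sin(g)^2 + 3*sin(g) + 7)^3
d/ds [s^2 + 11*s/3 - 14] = 2*s + 11/3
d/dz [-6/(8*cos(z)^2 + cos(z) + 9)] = -6*(16*cos(z) + 1)*sin(z)/(8*cos(z)^2 + cos(z) + 9)^2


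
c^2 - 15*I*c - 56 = (c - 8*I)*(c - 7*I)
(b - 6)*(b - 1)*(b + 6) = b^3 - b^2 - 36*b + 36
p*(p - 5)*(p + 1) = p^3 - 4*p^2 - 5*p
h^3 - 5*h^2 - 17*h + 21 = (h - 7)*(h - 1)*(h + 3)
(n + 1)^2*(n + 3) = n^3 + 5*n^2 + 7*n + 3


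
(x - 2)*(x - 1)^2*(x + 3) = x^4 - x^3 - 7*x^2 + 13*x - 6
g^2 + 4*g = g*(g + 4)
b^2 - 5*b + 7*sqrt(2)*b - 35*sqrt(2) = (b - 5)*(b + 7*sqrt(2))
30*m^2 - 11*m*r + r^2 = (-6*m + r)*(-5*m + r)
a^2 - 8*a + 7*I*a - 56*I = (a - 8)*(a + 7*I)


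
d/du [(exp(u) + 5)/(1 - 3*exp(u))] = 16*exp(u)/(3*exp(u) - 1)^2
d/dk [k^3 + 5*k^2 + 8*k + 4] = 3*k^2 + 10*k + 8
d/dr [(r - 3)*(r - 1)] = 2*r - 4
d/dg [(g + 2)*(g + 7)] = 2*g + 9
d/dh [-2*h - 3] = -2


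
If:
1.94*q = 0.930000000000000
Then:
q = 0.48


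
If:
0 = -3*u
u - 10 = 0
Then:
No Solution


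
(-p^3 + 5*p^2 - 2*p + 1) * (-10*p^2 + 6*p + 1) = 10*p^5 - 56*p^4 + 49*p^3 - 17*p^2 + 4*p + 1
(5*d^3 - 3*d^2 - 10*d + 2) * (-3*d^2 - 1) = -15*d^5 + 9*d^4 + 25*d^3 - 3*d^2 + 10*d - 2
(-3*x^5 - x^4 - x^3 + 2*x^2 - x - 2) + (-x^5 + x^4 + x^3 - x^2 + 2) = -4*x^5 + x^2 - x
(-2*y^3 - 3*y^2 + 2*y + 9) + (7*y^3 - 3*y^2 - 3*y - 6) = 5*y^3 - 6*y^2 - y + 3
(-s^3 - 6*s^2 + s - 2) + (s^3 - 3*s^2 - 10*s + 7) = -9*s^2 - 9*s + 5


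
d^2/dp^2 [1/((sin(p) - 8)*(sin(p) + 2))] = (-4*sin(p)^4 + 18*sin(p)^3 - 94*sin(p)^2 + 60*sin(p) + 104)/((sin(p) - 8)^3*(sin(p) + 2)^3)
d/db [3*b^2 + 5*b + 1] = 6*b + 5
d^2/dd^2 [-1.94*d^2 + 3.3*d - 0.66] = -3.88000000000000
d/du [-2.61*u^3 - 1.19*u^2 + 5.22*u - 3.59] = -7.83*u^2 - 2.38*u + 5.22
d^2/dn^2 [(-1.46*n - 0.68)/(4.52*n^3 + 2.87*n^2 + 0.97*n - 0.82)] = (-178.970304*n^5 - 280.350288*n^4 - 152.389012*n^3 - 116.431032*n^2 - 47.096208*n - 6.802816)/(92.345408*n^9 + 175.905744*n^8 + 171.144828*n^7 + 48.880487*n^6 - 27.096225*n^5 - 33.732873*n^4 - 3.666371*n^3 + 3.47475*n^2 + 1.956684*n - 0.551368)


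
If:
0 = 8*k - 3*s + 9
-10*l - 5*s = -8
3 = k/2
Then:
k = 6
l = -87/10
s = 19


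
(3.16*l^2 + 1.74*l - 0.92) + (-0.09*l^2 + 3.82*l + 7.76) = 3.07*l^2 + 5.56*l + 6.84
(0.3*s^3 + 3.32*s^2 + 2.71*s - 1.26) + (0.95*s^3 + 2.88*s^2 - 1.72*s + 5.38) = 1.25*s^3 + 6.2*s^2 + 0.99*s + 4.12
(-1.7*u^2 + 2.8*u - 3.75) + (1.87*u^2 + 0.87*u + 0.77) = 0.17*u^2 + 3.67*u - 2.98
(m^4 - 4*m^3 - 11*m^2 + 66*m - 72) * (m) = m^5 - 4*m^4 - 11*m^3 + 66*m^2 - 72*m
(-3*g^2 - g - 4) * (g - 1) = -3*g^3 + 2*g^2 - 3*g + 4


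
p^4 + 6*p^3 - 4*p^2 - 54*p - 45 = (p - 3)*(p + 1)*(p + 3)*(p + 5)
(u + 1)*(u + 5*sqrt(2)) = u^2 + u + 5*sqrt(2)*u + 5*sqrt(2)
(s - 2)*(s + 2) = s^2 - 4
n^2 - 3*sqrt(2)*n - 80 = (n - 8*sqrt(2))*(n + 5*sqrt(2))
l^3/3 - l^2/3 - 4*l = l*(l/3 + 1)*(l - 4)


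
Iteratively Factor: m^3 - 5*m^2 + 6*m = (m - 2)*(m^2 - 3*m) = m*(m - 2)*(m - 3)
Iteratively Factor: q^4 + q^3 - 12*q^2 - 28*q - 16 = (q - 4)*(q^3 + 5*q^2 + 8*q + 4) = (q - 4)*(q + 2)*(q^2 + 3*q + 2) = (q - 4)*(q + 2)^2*(q + 1)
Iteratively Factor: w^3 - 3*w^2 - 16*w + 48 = (w - 3)*(w^2 - 16) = (w - 4)*(w - 3)*(w + 4)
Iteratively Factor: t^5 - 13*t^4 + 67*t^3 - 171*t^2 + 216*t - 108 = (t - 3)*(t^4 - 10*t^3 + 37*t^2 - 60*t + 36) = (t - 3)*(t - 2)*(t^3 - 8*t^2 + 21*t - 18) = (t - 3)*(t - 2)^2*(t^2 - 6*t + 9) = (t - 3)^2*(t - 2)^2*(t - 3)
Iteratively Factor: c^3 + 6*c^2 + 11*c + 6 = (c + 1)*(c^2 + 5*c + 6) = (c + 1)*(c + 2)*(c + 3)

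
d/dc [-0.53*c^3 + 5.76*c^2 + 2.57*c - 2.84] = -1.59*c^2 + 11.52*c + 2.57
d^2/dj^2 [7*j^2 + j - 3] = 14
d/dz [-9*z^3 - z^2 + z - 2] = -27*z^2 - 2*z + 1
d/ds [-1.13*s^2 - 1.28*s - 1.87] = -2.26*s - 1.28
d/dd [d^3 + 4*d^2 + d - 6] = 3*d^2 + 8*d + 1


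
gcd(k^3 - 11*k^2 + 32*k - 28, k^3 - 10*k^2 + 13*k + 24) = 1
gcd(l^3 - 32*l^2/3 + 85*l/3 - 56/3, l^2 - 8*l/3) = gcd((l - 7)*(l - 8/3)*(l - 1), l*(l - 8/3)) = l - 8/3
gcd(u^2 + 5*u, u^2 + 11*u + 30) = u + 5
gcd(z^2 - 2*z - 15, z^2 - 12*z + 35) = z - 5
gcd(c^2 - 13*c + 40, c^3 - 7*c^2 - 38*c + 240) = c^2 - 13*c + 40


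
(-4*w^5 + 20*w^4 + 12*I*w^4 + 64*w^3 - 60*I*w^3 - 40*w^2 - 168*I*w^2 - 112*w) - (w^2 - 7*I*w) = -4*w^5 + 20*w^4 + 12*I*w^4 + 64*w^3 - 60*I*w^3 - 41*w^2 - 168*I*w^2 - 112*w + 7*I*w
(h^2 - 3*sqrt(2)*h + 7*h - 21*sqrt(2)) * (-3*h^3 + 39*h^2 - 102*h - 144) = -3*h^5 + 9*sqrt(2)*h^4 + 18*h^4 - 54*sqrt(2)*h^3 + 171*h^3 - 858*h^2 - 513*sqrt(2)*h^2 - 1008*h + 2574*sqrt(2)*h + 3024*sqrt(2)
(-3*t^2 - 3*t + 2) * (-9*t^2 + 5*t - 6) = 27*t^4 + 12*t^3 - 15*t^2 + 28*t - 12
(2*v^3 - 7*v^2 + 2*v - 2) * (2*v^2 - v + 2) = 4*v^5 - 16*v^4 + 15*v^3 - 20*v^2 + 6*v - 4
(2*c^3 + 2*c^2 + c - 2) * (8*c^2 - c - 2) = 16*c^5 + 14*c^4 + 2*c^3 - 21*c^2 + 4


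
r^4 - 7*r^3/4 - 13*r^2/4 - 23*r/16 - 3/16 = (r - 3)*(r + 1/4)*(r + 1/2)^2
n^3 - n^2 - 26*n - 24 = (n - 6)*(n + 1)*(n + 4)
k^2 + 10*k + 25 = (k + 5)^2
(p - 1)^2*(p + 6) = p^3 + 4*p^2 - 11*p + 6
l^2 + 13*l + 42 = (l + 6)*(l + 7)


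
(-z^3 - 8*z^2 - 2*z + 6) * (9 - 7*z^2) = 7*z^5 + 56*z^4 + 5*z^3 - 114*z^2 - 18*z + 54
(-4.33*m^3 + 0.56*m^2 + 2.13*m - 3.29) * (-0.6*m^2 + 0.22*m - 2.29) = 2.598*m^5 - 1.2886*m^4 + 8.7609*m^3 + 1.1602*m^2 - 5.6015*m + 7.5341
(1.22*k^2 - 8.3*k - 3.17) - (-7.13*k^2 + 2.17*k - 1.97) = 8.35*k^2 - 10.47*k - 1.2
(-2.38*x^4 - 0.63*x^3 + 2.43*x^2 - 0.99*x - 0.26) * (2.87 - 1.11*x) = 2.6418*x^5 - 6.1313*x^4 - 4.5054*x^3 + 8.073*x^2 - 2.5527*x - 0.7462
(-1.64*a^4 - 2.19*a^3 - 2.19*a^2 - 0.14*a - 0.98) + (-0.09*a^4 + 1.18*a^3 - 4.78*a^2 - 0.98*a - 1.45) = -1.73*a^4 - 1.01*a^3 - 6.97*a^2 - 1.12*a - 2.43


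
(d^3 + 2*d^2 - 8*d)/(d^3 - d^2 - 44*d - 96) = d*(d - 2)/(d^2 - 5*d - 24)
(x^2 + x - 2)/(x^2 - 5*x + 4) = (x + 2)/(x - 4)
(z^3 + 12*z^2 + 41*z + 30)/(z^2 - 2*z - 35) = (z^2 + 7*z + 6)/(z - 7)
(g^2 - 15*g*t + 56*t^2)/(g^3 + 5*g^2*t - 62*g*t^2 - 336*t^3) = (g - 7*t)/(g^2 + 13*g*t + 42*t^2)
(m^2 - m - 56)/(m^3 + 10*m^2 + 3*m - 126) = (m - 8)/(m^2 + 3*m - 18)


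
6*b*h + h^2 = h*(6*b + h)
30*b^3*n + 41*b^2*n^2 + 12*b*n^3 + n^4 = n*(b + n)*(5*b + n)*(6*b + n)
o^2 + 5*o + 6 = (o + 2)*(o + 3)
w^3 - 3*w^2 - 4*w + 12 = (w - 3)*(w - 2)*(w + 2)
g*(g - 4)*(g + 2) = g^3 - 2*g^2 - 8*g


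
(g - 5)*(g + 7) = g^2 + 2*g - 35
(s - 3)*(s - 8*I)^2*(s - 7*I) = s^4 - 3*s^3 - 23*I*s^3 - 176*s^2 + 69*I*s^2 + 528*s + 448*I*s - 1344*I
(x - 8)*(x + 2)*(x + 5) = x^3 - x^2 - 46*x - 80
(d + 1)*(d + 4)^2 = d^3 + 9*d^2 + 24*d + 16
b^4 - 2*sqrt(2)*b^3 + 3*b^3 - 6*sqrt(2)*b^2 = b^2*(b + 3)*(b - 2*sqrt(2))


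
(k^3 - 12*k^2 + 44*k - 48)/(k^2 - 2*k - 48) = (-k^3 + 12*k^2 - 44*k + 48)/(-k^2 + 2*k + 48)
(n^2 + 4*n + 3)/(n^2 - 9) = (n + 1)/(n - 3)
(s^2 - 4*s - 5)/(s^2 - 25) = (s + 1)/(s + 5)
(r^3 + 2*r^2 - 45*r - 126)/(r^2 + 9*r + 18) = r - 7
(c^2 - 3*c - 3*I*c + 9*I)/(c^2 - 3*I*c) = (c - 3)/c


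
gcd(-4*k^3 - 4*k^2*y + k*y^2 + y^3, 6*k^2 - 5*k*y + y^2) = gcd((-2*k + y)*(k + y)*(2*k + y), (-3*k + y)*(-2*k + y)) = -2*k + y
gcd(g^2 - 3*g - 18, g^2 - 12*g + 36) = g - 6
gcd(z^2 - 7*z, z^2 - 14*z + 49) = z - 7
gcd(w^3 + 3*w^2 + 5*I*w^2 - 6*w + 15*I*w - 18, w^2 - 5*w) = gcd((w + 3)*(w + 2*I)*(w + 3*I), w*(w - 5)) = 1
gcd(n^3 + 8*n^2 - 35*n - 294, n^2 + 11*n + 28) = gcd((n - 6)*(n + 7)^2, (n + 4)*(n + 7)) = n + 7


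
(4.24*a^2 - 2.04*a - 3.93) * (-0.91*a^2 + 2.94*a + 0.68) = -3.8584*a^4 + 14.322*a^3 + 0.4619*a^2 - 12.9414*a - 2.6724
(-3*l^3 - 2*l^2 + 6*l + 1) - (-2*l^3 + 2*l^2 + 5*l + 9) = -l^3 - 4*l^2 + l - 8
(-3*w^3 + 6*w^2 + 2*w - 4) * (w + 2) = -3*w^4 + 14*w^2 - 8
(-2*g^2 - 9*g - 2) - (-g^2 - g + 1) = -g^2 - 8*g - 3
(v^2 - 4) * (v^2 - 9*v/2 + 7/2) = v^4 - 9*v^3/2 - v^2/2 + 18*v - 14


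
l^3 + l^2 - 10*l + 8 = (l - 2)*(l - 1)*(l + 4)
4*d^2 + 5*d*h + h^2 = (d + h)*(4*d + h)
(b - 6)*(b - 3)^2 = b^3 - 12*b^2 + 45*b - 54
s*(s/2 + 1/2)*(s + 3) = s^3/2 + 2*s^2 + 3*s/2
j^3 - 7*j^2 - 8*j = j*(j - 8)*(j + 1)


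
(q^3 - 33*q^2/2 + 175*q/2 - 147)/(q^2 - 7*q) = q - 19/2 + 21/q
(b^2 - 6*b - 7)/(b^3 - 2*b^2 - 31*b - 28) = 1/(b + 4)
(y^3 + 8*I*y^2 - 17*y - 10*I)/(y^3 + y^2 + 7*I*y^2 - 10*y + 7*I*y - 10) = (y + I)/(y + 1)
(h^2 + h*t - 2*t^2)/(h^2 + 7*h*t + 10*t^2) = (h - t)/(h + 5*t)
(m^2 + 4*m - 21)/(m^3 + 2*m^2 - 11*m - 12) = (m + 7)/(m^2 + 5*m + 4)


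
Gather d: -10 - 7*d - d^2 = -d^2 - 7*d - 10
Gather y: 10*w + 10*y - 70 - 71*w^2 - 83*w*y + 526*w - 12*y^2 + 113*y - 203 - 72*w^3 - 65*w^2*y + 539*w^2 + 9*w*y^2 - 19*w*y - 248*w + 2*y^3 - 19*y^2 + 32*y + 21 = -72*w^3 + 468*w^2 + 288*w + 2*y^3 + y^2*(9*w - 31) + y*(-65*w^2 - 102*w + 155) - 252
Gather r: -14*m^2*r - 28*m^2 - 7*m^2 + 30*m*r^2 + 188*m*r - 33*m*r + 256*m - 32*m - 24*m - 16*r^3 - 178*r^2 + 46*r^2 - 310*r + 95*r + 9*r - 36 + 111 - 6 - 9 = -35*m^2 + 200*m - 16*r^3 + r^2*(30*m - 132) + r*(-14*m^2 + 155*m - 206) + 60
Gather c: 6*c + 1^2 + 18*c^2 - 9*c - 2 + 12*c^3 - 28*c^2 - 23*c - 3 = 12*c^3 - 10*c^2 - 26*c - 4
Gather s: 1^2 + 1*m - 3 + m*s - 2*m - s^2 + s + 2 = -m - s^2 + s*(m + 1)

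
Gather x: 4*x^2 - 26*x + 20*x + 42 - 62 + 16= 4*x^2 - 6*x - 4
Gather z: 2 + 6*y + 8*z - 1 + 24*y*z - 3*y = 3*y + z*(24*y + 8) + 1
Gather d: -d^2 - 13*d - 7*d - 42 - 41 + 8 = -d^2 - 20*d - 75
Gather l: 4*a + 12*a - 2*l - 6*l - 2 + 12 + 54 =16*a - 8*l + 64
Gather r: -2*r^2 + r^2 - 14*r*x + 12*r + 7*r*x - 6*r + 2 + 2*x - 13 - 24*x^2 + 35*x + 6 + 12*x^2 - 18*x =-r^2 + r*(6 - 7*x) - 12*x^2 + 19*x - 5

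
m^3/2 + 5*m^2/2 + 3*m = m*(m/2 + 1)*(m + 3)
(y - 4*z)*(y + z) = y^2 - 3*y*z - 4*z^2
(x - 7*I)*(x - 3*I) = x^2 - 10*I*x - 21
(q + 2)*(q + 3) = q^2 + 5*q + 6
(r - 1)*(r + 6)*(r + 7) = r^3 + 12*r^2 + 29*r - 42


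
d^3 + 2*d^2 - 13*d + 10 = (d - 2)*(d - 1)*(d + 5)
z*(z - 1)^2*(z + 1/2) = z^4 - 3*z^3/2 + z/2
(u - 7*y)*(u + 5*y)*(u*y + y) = u^3*y - 2*u^2*y^2 + u^2*y - 35*u*y^3 - 2*u*y^2 - 35*y^3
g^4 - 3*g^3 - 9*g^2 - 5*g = g*(g - 5)*(g + 1)^2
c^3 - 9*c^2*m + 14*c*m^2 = c*(c - 7*m)*(c - 2*m)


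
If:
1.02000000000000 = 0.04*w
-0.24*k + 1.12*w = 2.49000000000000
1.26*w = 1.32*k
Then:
No Solution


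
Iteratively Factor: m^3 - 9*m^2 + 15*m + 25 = (m - 5)*(m^2 - 4*m - 5) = (m - 5)*(m + 1)*(m - 5)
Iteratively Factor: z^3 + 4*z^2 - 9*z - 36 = (z + 4)*(z^2 - 9) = (z - 3)*(z + 4)*(z + 3)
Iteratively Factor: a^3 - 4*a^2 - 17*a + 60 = (a - 3)*(a^2 - a - 20) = (a - 5)*(a - 3)*(a + 4)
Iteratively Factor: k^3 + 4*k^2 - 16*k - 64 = (k + 4)*(k^2 - 16) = (k - 4)*(k + 4)*(k + 4)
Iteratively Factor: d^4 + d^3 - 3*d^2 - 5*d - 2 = (d + 1)*(d^3 - 3*d - 2) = (d + 1)^2*(d^2 - d - 2) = (d + 1)^3*(d - 2)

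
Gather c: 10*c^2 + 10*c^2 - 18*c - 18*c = 20*c^2 - 36*c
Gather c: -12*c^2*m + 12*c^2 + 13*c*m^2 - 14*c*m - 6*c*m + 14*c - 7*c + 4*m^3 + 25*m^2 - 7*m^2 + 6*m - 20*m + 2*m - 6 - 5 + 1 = c^2*(12 - 12*m) + c*(13*m^2 - 20*m + 7) + 4*m^3 + 18*m^2 - 12*m - 10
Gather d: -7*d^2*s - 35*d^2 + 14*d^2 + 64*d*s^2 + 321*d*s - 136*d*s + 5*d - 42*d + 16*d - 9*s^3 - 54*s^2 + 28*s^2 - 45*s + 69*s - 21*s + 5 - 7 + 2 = d^2*(-7*s - 21) + d*(64*s^2 + 185*s - 21) - 9*s^3 - 26*s^2 + 3*s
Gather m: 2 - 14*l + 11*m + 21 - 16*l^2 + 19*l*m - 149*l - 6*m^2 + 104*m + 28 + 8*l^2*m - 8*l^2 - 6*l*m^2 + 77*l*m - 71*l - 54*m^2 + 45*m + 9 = -24*l^2 - 234*l + m^2*(-6*l - 60) + m*(8*l^2 + 96*l + 160) + 60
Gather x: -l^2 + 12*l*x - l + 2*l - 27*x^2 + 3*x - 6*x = -l^2 + l - 27*x^2 + x*(12*l - 3)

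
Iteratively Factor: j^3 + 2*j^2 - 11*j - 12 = (j + 1)*(j^2 + j - 12) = (j - 3)*(j + 1)*(j + 4)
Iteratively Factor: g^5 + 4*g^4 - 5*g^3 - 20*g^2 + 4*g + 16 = (g + 4)*(g^4 - 5*g^2 + 4) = (g + 2)*(g + 4)*(g^3 - 2*g^2 - g + 2) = (g - 1)*(g + 2)*(g + 4)*(g^2 - g - 2) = (g - 2)*(g - 1)*(g + 2)*(g + 4)*(g + 1)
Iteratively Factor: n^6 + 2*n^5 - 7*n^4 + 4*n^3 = (n)*(n^5 + 2*n^4 - 7*n^3 + 4*n^2) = n*(n + 4)*(n^4 - 2*n^3 + n^2) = n^2*(n + 4)*(n^3 - 2*n^2 + n) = n^3*(n + 4)*(n^2 - 2*n + 1) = n^3*(n - 1)*(n + 4)*(n - 1)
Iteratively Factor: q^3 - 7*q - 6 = (q - 3)*(q^2 + 3*q + 2) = (q - 3)*(q + 1)*(q + 2)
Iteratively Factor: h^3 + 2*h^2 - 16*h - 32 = (h + 4)*(h^2 - 2*h - 8) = (h + 2)*(h + 4)*(h - 4)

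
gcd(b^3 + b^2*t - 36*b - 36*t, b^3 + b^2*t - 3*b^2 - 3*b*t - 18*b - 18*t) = b^2 + b*t - 6*b - 6*t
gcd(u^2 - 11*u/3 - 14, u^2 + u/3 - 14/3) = u + 7/3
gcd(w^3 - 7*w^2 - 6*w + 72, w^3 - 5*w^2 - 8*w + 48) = w^2 - w - 12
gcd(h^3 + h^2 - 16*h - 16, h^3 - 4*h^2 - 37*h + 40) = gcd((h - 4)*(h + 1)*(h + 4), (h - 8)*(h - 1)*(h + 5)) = 1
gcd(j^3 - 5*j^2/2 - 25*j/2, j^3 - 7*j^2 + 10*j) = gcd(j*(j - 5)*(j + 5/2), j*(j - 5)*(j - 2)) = j^2 - 5*j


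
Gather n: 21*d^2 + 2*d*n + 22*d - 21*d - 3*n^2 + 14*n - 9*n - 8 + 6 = 21*d^2 + d - 3*n^2 + n*(2*d + 5) - 2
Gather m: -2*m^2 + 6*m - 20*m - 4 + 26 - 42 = -2*m^2 - 14*m - 20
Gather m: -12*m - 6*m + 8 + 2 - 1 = 9 - 18*m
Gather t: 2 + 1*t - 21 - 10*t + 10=-9*t - 9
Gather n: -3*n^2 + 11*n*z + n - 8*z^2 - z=-3*n^2 + n*(11*z + 1) - 8*z^2 - z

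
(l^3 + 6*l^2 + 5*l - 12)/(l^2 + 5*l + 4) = (l^2 + 2*l - 3)/(l + 1)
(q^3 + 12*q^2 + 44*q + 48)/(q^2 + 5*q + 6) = (q^2 + 10*q + 24)/(q + 3)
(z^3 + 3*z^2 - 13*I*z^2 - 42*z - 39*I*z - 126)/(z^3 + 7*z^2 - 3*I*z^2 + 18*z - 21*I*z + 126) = (z^2 + z*(3 - 7*I) - 21*I)/(z^2 + z*(7 + 3*I) + 21*I)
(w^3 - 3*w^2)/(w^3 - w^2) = (w - 3)/(w - 1)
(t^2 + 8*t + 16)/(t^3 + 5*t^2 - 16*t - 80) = (t + 4)/(t^2 + t - 20)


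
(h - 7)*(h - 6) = h^2 - 13*h + 42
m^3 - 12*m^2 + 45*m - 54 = (m - 6)*(m - 3)^2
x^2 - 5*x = x*(x - 5)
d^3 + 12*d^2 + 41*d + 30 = (d + 1)*(d + 5)*(d + 6)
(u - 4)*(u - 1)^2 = u^3 - 6*u^2 + 9*u - 4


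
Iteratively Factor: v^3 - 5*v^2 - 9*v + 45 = (v + 3)*(v^2 - 8*v + 15) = (v - 5)*(v + 3)*(v - 3)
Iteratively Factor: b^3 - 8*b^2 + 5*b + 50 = (b - 5)*(b^2 - 3*b - 10) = (b - 5)^2*(b + 2)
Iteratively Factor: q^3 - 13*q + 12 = (q - 3)*(q^2 + 3*q - 4) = (q - 3)*(q - 1)*(q + 4)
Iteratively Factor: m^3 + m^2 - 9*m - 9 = (m + 3)*(m^2 - 2*m - 3) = (m + 1)*(m + 3)*(m - 3)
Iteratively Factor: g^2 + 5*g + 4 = (g + 1)*(g + 4)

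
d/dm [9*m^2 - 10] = 18*m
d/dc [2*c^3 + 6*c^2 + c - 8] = 6*c^2 + 12*c + 1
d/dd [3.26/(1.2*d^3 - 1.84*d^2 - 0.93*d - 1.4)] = (-11.736*d^2 + 11.9968*d + 3.0318)/(-1.2*d^3 + 1.84*d^2 + 0.93*d + 1.4)^2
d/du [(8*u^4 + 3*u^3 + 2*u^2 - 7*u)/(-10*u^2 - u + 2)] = 2*(-80*u^5 - 27*u^4 + 29*u^3 - 27*u^2 + 4*u - 7)/(100*u^4 + 20*u^3 - 39*u^2 - 4*u + 4)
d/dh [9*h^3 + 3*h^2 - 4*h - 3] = 27*h^2 + 6*h - 4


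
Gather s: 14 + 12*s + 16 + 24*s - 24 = 36*s + 6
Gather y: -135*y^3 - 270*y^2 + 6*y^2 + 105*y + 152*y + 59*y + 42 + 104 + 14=-135*y^3 - 264*y^2 + 316*y + 160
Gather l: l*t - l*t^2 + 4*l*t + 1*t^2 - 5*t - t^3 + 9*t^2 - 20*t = l*(-t^2 + 5*t) - t^3 + 10*t^2 - 25*t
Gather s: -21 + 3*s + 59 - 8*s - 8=30 - 5*s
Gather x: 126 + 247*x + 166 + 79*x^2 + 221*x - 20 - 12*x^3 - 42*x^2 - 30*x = -12*x^3 + 37*x^2 + 438*x + 272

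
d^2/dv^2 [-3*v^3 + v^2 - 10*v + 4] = 2 - 18*v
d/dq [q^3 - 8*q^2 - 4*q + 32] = 3*q^2 - 16*q - 4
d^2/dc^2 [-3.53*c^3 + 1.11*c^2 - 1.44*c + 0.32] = 2.22 - 21.18*c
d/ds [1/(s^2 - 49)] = -2*s/(s^2 - 49)^2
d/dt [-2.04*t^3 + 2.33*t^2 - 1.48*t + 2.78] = -6.12*t^2 + 4.66*t - 1.48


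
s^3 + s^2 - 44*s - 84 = (s - 7)*(s + 2)*(s + 6)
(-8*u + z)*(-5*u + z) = 40*u^2 - 13*u*z + z^2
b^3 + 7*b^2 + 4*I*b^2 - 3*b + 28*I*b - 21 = (b + 7)*(b + I)*(b + 3*I)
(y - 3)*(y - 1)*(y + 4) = y^3 - 13*y + 12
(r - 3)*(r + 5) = r^2 + 2*r - 15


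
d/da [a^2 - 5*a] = 2*a - 5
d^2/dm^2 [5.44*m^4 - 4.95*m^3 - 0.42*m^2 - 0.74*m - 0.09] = 65.28*m^2 - 29.7*m - 0.84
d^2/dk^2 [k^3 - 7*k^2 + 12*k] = 6*k - 14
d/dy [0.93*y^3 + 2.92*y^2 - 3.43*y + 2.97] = 2.79*y^2 + 5.84*y - 3.43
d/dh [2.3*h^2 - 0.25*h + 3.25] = 4.6*h - 0.25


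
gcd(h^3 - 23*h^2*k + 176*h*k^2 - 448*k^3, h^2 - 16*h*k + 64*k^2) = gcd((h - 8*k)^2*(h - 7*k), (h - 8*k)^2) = h^2 - 16*h*k + 64*k^2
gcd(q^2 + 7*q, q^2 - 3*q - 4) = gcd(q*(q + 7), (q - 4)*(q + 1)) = 1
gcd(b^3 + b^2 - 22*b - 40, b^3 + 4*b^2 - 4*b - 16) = b^2 + 6*b + 8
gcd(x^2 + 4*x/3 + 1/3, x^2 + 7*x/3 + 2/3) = x + 1/3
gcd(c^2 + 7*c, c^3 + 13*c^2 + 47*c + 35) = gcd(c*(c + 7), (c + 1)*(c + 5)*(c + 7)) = c + 7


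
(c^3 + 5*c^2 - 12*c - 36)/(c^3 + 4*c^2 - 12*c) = (c^2 - c - 6)/(c*(c - 2))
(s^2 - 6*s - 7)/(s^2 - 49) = (s + 1)/(s + 7)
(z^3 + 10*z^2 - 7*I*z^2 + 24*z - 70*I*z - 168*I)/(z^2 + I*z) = (z^3 + z^2*(10 - 7*I) + 2*z*(12 - 35*I) - 168*I)/(z*(z + I))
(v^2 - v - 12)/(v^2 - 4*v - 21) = (v - 4)/(v - 7)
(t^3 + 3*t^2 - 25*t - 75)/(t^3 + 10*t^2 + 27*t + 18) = (t^2 - 25)/(t^2 + 7*t + 6)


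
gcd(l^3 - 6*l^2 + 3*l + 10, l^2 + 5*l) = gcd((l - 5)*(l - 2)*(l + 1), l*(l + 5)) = 1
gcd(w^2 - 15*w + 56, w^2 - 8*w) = w - 8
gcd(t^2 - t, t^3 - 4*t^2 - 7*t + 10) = t - 1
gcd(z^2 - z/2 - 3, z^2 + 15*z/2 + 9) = z + 3/2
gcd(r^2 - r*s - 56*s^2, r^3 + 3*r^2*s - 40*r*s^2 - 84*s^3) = r + 7*s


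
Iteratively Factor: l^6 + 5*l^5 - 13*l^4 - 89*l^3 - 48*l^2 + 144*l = (l - 1)*(l^5 + 6*l^4 - 7*l^3 - 96*l^2 - 144*l) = (l - 1)*(l + 3)*(l^4 + 3*l^3 - 16*l^2 - 48*l) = (l - 1)*(l + 3)^2*(l^3 - 16*l) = (l - 1)*(l + 3)^2*(l + 4)*(l^2 - 4*l) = (l - 4)*(l - 1)*(l + 3)^2*(l + 4)*(l)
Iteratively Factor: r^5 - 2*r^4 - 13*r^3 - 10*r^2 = (r)*(r^4 - 2*r^3 - 13*r^2 - 10*r) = r*(r - 5)*(r^3 + 3*r^2 + 2*r) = r*(r - 5)*(r + 1)*(r^2 + 2*r) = r*(r - 5)*(r + 1)*(r + 2)*(r)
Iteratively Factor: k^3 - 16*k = (k - 4)*(k^2 + 4*k) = k*(k - 4)*(k + 4)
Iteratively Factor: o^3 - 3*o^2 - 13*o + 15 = (o + 3)*(o^2 - 6*o + 5) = (o - 5)*(o + 3)*(o - 1)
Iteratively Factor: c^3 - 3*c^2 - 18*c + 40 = (c + 4)*(c^2 - 7*c + 10) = (c - 2)*(c + 4)*(c - 5)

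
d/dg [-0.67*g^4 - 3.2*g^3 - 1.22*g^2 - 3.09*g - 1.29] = -2.68*g^3 - 9.6*g^2 - 2.44*g - 3.09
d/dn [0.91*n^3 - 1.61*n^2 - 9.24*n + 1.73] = 2.73*n^2 - 3.22*n - 9.24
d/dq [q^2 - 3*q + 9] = 2*q - 3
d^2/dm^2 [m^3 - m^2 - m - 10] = 6*m - 2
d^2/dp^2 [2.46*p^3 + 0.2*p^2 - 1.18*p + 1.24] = 14.76*p + 0.4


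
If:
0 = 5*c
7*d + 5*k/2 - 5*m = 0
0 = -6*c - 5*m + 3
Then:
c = 0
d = 3/7 - 5*k/14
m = 3/5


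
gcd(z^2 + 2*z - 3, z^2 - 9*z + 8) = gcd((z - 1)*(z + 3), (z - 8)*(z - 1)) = z - 1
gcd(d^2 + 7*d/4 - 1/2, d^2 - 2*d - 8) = d + 2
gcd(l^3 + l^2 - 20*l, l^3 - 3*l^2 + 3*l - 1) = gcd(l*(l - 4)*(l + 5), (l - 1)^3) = 1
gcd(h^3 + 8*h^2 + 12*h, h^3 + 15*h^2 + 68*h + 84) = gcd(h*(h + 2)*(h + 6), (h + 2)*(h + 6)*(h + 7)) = h^2 + 8*h + 12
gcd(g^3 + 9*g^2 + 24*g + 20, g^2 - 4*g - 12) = g + 2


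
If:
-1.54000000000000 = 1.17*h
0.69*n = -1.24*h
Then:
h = -1.32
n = 2.37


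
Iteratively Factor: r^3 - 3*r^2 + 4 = (r + 1)*(r^2 - 4*r + 4) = (r - 2)*(r + 1)*(r - 2)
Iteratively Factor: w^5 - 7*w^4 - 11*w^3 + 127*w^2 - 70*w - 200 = (w + 1)*(w^4 - 8*w^3 - 3*w^2 + 130*w - 200) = (w - 5)*(w + 1)*(w^3 - 3*w^2 - 18*w + 40) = (w - 5)*(w + 1)*(w + 4)*(w^2 - 7*w + 10) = (w - 5)^2*(w + 1)*(w + 4)*(w - 2)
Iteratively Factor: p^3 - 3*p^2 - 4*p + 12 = (p + 2)*(p^2 - 5*p + 6) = (p - 2)*(p + 2)*(p - 3)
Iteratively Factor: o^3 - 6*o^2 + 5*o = (o)*(o^2 - 6*o + 5) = o*(o - 1)*(o - 5)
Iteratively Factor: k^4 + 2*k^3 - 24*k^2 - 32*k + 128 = (k - 2)*(k^3 + 4*k^2 - 16*k - 64) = (k - 2)*(k + 4)*(k^2 - 16) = (k - 4)*(k - 2)*(k + 4)*(k + 4)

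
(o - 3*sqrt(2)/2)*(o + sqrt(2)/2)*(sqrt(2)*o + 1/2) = sqrt(2)*o^3 - 3*o^2/2 - 2*sqrt(2)*o - 3/4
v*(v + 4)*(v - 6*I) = v^3 + 4*v^2 - 6*I*v^2 - 24*I*v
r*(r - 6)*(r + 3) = r^3 - 3*r^2 - 18*r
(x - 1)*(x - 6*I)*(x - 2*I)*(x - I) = x^4 - x^3 - 9*I*x^3 - 20*x^2 + 9*I*x^2 + 20*x + 12*I*x - 12*I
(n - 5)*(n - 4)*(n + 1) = n^3 - 8*n^2 + 11*n + 20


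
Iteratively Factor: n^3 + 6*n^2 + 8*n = (n)*(n^2 + 6*n + 8) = n*(n + 2)*(n + 4)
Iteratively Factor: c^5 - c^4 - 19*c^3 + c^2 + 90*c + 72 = (c - 3)*(c^4 + 2*c^3 - 13*c^2 - 38*c - 24) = (c - 3)*(c + 3)*(c^3 - c^2 - 10*c - 8) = (c - 3)*(c + 1)*(c + 3)*(c^2 - 2*c - 8) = (c - 3)*(c + 1)*(c + 2)*(c + 3)*(c - 4)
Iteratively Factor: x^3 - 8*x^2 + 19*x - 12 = (x - 4)*(x^2 - 4*x + 3) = (x - 4)*(x - 3)*(x - 1)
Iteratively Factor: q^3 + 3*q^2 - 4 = (q + 2)*(q^2 + q - 2) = (q + 2)^2*(q - 1)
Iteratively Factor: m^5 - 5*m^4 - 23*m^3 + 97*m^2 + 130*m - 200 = (m - 1)*(m^4 - 4*m^3 - 27*m^2 + 70*m + 200) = (m - 1)*(m + 2)*(m^3 - 6*m^2 - 15*m + 100) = (m - 5)*(m - 1)*(m + 2)*(m^2 - m - 20) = (m - 5)*(m - 1)*(m + 2)*(m + 4)*(m - 5)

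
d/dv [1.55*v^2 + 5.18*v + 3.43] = 3.1*v + 5.18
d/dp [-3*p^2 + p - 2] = 1 - 6*p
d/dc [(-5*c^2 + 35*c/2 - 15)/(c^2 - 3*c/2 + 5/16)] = 40*(-64*c^2 + 172*c - 109)/(256*c^4 - 768*c^3 + 736*c^2 - 240*c + 25)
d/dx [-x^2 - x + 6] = -2*x - 1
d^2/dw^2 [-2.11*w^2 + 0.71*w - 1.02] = -4.22000000000000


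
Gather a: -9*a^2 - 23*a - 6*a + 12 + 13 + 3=-9*a^2 - 29*a + 28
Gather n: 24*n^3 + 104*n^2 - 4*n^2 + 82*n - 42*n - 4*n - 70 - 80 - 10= 24*n^3 + 100*n^2 + 36*n - 160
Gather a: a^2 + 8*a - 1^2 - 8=a^2 + 8*a - 9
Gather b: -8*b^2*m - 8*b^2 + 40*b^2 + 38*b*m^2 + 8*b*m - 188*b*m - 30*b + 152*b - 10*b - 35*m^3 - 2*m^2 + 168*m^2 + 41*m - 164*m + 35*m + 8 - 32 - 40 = b^2*(32 - 8*m) + b*(38*m^2 - 180*m + 112) - 35*m^3 + 166*m^2 - 88*m - 64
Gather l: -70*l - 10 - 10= -70*l - 20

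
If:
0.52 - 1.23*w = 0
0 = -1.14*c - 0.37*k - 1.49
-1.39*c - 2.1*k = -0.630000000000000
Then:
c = -1.79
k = 1.48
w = 0.42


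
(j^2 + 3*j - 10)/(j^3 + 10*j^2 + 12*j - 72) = (j + 5)/(j^2 + 12*j + 36)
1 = 1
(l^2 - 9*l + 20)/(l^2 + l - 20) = (l - 5)/(l + 5)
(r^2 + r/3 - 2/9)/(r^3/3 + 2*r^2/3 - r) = (3*r^2 + r - 2/3)/(r*(r^2 + 2*r - 3))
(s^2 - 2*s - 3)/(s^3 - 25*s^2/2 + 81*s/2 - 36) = 2*(s + 1)/(2*s^2 - 19*s + 24)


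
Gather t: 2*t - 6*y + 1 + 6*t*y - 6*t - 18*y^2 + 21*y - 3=t*(6*y - 4) - 18*y^2 + 15*y - 2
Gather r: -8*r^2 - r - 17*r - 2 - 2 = -8*r^2 - 18*r - 4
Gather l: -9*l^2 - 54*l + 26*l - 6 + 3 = -9*l^2 - 28*l - 3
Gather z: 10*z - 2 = 10*z - 2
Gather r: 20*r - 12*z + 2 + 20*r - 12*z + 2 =40*r - 24*z + 4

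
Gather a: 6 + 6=12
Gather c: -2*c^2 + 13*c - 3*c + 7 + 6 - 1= -2*c^2 + 10*c + 12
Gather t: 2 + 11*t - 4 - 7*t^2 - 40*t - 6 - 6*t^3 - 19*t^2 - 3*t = -6*t^3 - 26*t^2 - 32*t - 8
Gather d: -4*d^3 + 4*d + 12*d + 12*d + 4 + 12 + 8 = -4*d^3 + 28*d + 24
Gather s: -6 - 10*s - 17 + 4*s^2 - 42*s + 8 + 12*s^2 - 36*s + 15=16*s^2 - 88*s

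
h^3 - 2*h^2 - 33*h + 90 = (h - 5)*(h - 3)*(h + 6)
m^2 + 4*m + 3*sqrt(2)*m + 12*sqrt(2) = (m + 4)*(m + 3*sqrt(2))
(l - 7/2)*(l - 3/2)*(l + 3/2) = l^3 - 7*l^2/2 - 9*l/4 + 63/8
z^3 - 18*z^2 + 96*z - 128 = (z - 8)^2*(z - 2)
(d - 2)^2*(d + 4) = d^3 - 12*d + 16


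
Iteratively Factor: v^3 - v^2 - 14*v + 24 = (v + 4)*(v^2 - 5*v + 6) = (v - 3)*(v + 4)*(v - 2)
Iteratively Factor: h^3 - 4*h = (h - 2)*(h^2 + 2*h) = (h - 2)*(h + 2)*(h)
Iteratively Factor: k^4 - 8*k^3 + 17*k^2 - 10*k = (k - 2)*(k^3 - 6*k^2 + 5*k) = k*(k - 2)*(k^2 - 6*k + 5) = k*(k - 5)*(k - 2)*(k - 1)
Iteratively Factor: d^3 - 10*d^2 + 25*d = (d - 5)*(d^2 - 5*d) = (d - 5)^2*(d)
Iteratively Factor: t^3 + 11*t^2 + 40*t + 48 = (t + 3)*(t^2 + 8*t + 16) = (t + 3)*(t + 4)*(t + 4)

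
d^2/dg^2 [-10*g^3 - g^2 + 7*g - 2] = -60*g - 2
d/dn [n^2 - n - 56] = 2*n - 1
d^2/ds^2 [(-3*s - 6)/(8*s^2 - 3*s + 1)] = 6*(-(s + 2)*(16*s - 3)^2 + (24*s + 13)*(8*s^2 - 3*s + 1))/(8*s^2 - 3*s + 1)^3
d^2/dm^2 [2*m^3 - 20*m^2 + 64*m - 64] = 12*m - 40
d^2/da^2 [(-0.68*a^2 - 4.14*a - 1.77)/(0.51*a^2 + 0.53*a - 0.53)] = (-1.78602*a^3 - 3.865086*a^2 - 9.584838*a - 4.659124)/(0.132651*a^6 + 0.413559*a^5 + 0.0162180000000001*a^4 - 0.710677*a^3 - 0.016854*a^2 + 0.446631*a - 0.148877)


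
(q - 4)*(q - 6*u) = q^2 - 6*q*u - 4*q + 24*u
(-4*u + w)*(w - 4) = -4*u*w + 16*u + w^2 - 4*w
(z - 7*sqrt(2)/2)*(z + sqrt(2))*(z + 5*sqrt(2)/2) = z^3 - 39*z/2 - 35*sqrt(2)/2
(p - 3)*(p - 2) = p^2 - 5*p + 6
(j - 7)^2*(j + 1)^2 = j^4 - 12*j^3 + 22*j^2 + 84*j + 49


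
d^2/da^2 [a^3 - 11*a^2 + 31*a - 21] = 6*a - 22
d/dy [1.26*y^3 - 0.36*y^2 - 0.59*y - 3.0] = 3.78*y^2 - 0.72*y - 0.59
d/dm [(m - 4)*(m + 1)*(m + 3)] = 3*m^2 - 13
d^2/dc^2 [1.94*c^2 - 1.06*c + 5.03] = 3.88000000000000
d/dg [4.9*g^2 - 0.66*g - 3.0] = 9.8*g - 0.66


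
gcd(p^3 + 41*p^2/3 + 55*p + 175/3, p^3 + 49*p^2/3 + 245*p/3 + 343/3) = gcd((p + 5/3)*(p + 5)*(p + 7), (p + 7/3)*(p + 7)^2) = p + 7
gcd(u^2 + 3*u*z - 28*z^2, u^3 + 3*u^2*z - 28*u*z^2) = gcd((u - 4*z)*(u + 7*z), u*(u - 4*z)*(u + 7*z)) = -u^2 - 3*u*z + 28*z^2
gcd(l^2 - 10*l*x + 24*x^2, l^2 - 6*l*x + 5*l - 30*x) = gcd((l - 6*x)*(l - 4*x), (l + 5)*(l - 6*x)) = -l + 6*x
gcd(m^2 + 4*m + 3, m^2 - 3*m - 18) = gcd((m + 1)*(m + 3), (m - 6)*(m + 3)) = m + 3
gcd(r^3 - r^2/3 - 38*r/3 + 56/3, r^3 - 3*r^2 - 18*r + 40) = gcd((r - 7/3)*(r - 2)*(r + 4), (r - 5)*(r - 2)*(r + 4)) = r^2 + 2*r - 8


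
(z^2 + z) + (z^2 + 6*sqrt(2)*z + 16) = 2*z^2 + z + 6*sqrt(2)*z + 16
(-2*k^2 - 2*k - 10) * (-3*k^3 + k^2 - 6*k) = 6*k^5 + 4*k^4 + 40*k^3 + 2*k^2 + 60*k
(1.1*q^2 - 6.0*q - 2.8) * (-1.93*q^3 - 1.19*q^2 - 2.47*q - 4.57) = -2.123*q^5 + 10.271*q^4 + 9.827*q^3 + 13.125*q^2 + 34.336*q + 12.796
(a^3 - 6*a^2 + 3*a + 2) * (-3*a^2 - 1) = -3*a^5 + 18*a^4 - 10*a^3 - 3*a - 2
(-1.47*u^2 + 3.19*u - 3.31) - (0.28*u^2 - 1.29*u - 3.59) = -1.75*u^2 + 4.48*u + 0.28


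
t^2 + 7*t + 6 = (t + 1)*(t + 6)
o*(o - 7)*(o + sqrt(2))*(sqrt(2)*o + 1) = sqrt(2)*o^4 - 7*sqrt(2)*o^3 + 3*o^3 - 21*o^2 + sqrt(2)*o^2 - 7*sqrt(2)*o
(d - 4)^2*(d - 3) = d^3 - 11*d^2 + 40*d - 48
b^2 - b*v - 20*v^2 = (b - 5*v)*(b + 4*v)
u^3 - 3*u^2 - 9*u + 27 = (u - 3)^2*(u + 3)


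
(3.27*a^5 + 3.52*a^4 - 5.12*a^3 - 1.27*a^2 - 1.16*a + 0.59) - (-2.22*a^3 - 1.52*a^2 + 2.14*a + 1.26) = 3.27*a^5 + 3.52*a^4 - 2.9*a^3 + 0.25*a^2 - 3.3*a - 0.67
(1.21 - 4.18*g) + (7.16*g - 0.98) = 2.98*g + 0.23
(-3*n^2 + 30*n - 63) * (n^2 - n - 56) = -3*n^4 + 33*n^3 + 75*n^2 - 1617*n + 3528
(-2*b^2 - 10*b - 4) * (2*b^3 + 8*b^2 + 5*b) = -4*b^5 - 36*b^4 - 98*b^3 - 82*b^2 - 20*b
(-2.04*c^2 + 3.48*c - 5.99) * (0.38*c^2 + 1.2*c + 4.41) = -0.7752*c^4 - 1.1256*c^3 - 7.0966*c^2 + 8.1588*c - 26.4159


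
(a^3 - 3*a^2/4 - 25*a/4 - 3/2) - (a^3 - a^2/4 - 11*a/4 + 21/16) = -a^2/2 - 7*a/2 - 45/16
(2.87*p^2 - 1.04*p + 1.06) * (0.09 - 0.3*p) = -0.861*p^3 + 0.5703*p^2 - 0.4116*p + 0.0954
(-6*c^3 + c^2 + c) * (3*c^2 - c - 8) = -18*c^5 + 9*c^4 + 50*c^3 - 9*c^2 - 8*c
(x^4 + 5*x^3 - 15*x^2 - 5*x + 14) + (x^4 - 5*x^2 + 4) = 2*x^4 + 5*x^3 - 20*x^2 - 5*x + 18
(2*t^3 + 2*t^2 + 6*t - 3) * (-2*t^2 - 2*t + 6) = -4*t^5 - 8*t^4 - 4*t^3 + 6*t^2 + 42*t - 18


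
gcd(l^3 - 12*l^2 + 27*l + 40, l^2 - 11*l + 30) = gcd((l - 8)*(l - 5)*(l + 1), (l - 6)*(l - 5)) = l - 5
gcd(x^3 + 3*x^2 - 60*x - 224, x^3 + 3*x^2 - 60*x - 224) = x^3 + 3*x^2 - 60*x - 224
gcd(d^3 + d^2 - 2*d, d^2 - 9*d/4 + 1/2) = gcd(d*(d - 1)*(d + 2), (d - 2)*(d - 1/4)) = 1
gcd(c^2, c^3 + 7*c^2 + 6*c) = c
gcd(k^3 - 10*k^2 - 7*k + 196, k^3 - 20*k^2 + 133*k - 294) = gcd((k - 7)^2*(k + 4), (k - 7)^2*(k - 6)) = k^2 - 14*k + 49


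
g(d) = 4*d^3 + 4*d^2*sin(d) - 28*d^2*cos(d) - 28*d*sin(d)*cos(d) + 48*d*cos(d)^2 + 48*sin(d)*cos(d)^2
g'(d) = 28*d^2*sin(d) + 4*d^2*cos(d) + 12*d^2 + 28*d*sin(d)^2 - 96*d*sin(d)*cos(d) + 8*d*sin(d) - 28*d*cos(d)^2 - 56*d*cos(d) - 96*sin(d)^2*cos(d) - 28*sin(d)*cos(d) + 48*cos(d)^3 + 48*cos(d)^2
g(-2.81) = -0.32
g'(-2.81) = -0.18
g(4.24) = 455.09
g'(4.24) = -254.06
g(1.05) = 3.19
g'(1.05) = -38.66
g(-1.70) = -16.75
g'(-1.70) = -61.72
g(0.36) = 23.60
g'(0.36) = 27.50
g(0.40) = 24.51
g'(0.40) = 18.07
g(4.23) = 457.63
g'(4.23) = -252.85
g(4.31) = 437.04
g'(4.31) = -261.19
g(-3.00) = 0.36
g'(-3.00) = -6.79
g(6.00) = 154.13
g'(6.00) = 52.41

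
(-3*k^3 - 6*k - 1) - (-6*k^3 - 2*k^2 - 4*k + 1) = 3*k^3 + 2*k^2 - 2*k - 2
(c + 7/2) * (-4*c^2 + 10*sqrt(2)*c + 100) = -4*c^3 - 14*c^2 + 10*sqrt(2)*c^2 + 35*sqrt(2)*c + 100*c + 350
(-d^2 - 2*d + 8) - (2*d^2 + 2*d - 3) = -3*d^2 - 4*d + 11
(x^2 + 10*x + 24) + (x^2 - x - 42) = 2*x^2 + 9*x - 18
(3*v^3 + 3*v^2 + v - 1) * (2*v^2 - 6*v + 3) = 6*v^5 - 12*v^4 - 7*v^3 + v^2 + 9*v - 3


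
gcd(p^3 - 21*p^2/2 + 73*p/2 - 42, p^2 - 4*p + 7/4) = p - 7/2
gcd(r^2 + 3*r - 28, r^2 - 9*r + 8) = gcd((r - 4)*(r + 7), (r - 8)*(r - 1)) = 1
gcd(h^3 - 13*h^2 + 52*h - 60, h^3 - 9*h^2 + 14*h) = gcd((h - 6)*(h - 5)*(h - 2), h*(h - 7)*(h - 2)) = h - 2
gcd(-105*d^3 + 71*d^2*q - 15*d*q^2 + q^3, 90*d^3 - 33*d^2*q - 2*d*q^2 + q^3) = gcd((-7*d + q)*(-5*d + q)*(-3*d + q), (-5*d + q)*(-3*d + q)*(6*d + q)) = 15*d^2 - 8*d*q + q^2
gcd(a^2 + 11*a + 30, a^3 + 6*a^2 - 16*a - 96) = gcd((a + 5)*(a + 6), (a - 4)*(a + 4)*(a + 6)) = a + 6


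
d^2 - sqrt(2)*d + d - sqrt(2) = (d + 1)*(d - sqrt(2))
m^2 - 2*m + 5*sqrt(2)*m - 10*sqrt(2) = (m - 2)*(m + 5*sqrt(2))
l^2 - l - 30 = (l - 6)*(l + 5)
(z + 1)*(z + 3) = z^2 + 4*z + 3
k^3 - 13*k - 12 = (k - 4)*(k + 1)*(k + 3)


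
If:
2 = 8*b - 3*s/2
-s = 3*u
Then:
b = 1/4 - 9*u/16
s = -3*u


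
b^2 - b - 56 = (b - 8)*(b + 7)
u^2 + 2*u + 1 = (u + 1)^2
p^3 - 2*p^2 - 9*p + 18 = (p - 3)*(p - 2)*(p + 3)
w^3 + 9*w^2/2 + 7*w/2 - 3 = (w - 1/2)*(w + 2)*(w + 3)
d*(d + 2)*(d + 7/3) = d^3 + 13*d^2/3 + 14*d/3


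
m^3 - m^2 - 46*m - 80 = (m - 8)*(m + 2)*(m + 5)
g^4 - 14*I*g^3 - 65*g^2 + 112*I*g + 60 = (g - 6*I)*(g - 5*I)*(g - 2*I)*(g - I)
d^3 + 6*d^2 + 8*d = d*(d + 2)*(d + 4)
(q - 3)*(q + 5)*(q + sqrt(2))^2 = q^4 + 2*q^3 + 2*sqrt(2)*q^3 - 13*q^2 + 4*sqrt(2)*q^2 - 30*sqrt(2)*q + 4*q - 30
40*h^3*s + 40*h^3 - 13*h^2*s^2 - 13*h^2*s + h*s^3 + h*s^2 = (-8*h + s)*(-5*h + s)*(h*s + h)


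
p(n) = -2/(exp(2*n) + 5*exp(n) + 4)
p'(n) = -2*(-2*exp(2*n) - 5*exp(n))/(exp(2*n) + 5*exp(n) + 4)^2 = (4*exp(n) + 10)*exp(n)/(exp(2*n) + 5*exp(n) + 4)^2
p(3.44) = -0.00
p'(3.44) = 0.00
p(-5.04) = -0.50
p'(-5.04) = 0.00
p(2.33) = -0.01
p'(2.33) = 0.02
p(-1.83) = -0.41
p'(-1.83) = 0.07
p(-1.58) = -0.39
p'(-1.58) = 0.09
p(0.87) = -0.09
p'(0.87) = 0.10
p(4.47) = -0.00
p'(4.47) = 0.00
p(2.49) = -0.01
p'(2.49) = 0.02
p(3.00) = 0.00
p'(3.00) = 0.01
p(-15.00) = -0.50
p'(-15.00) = 0.00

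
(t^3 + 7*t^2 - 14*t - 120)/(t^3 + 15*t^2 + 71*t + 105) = (t^2 + 2*t - 24)/(t^2 + 10*t + 21)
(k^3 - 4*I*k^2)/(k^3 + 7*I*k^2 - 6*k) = k*(k - 4*I)/(k^2 + 7*I*k - 6)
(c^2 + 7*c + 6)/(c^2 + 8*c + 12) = (c + 1)/(c + 2)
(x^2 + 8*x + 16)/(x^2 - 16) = (x + 4)/(x - 4)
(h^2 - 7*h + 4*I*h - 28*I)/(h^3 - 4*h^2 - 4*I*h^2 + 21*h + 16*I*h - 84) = (h^2 + h*(-7 + 4*I) - 28*I)/(h^3 - 4*h^2*(1 + I) + h*(21 + 16*I) - 84)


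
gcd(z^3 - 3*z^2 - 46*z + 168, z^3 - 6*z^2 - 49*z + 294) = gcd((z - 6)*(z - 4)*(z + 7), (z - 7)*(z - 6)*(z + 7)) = z^2 + z - 42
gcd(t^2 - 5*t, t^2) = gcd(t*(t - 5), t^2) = t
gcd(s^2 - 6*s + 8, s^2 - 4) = s - 2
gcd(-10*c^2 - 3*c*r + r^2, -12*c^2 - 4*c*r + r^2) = 2*c + r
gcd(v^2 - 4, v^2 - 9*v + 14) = v - 2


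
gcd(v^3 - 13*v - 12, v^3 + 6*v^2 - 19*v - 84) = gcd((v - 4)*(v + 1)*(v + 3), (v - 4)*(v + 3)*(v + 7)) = v^2 - v - 12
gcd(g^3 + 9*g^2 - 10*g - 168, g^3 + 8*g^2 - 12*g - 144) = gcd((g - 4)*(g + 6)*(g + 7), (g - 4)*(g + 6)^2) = g^2 + 2*g - 24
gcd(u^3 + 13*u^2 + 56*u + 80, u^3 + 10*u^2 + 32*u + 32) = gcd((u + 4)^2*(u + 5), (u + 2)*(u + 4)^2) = u^2 + 8*u + 16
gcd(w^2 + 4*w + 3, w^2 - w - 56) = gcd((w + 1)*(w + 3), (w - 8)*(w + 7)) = 1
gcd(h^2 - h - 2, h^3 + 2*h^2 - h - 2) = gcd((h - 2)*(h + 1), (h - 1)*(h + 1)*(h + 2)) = h + 1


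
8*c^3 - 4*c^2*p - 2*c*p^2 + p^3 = (-2*c + p)^2*(2*c + p)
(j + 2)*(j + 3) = j^2 + 5*j + 6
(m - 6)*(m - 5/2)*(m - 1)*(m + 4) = m^4 - 11*m^3/2 - 29*m^2/2 + 79*m - 60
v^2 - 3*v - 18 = (v - 6)*(v + 3)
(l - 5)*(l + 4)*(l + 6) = l^3 + 5*l^2 - 26*l - 120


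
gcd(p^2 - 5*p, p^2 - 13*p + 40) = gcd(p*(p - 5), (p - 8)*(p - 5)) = p - 5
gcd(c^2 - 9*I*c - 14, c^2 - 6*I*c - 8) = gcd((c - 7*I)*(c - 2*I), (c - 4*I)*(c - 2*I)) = c - 2*I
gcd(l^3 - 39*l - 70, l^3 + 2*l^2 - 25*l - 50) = l^2 + 7*l + 10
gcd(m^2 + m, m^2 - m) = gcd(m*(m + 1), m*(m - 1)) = m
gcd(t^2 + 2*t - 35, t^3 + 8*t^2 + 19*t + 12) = 1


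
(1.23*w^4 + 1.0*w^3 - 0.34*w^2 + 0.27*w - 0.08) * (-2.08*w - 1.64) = -2.5584*w^5 - 4.0972*w^4 - 0.9328*w^3 - 0.00400000000000011*w^2 - 0.2764*w + 0.1312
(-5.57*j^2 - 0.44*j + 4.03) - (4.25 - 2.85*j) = -5.57*j^2 + 2.41*j - 0.22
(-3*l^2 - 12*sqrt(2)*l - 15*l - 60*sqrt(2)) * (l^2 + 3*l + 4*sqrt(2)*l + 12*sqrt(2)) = -3*l^4 - 24*sqrt(2)*l^3 - 24*l^3 - 192*sqrt(2)*l^2 - 141*l^2 - 768*l - 360*sqrt(2)*l - 1440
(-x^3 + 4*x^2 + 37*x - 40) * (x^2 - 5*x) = -x^5 + 9*x^4 + 17*x^3 - 225*x^2 + 200*x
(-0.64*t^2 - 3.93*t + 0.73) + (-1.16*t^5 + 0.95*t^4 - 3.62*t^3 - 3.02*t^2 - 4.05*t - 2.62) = -1.16*t^5 + 0.95*t^4 - 3.62*t^3 - 3.66*t^2 - 7.98*t - 1.89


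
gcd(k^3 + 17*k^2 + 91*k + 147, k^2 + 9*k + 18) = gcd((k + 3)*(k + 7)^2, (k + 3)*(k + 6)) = k + 3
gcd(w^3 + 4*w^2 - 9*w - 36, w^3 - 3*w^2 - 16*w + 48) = w^2 + w - 12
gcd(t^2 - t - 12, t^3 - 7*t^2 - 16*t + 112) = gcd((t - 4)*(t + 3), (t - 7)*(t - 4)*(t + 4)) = t - 4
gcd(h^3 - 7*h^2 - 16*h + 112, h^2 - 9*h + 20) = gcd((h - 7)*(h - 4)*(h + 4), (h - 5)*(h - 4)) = h - 4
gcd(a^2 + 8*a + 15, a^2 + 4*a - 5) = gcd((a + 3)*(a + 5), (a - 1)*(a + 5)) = a + 5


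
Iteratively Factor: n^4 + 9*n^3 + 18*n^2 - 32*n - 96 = (n - 2)*(n^3 + 11*n^2 + 40*n + 48) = (n - 2)*(n + 4)*(n^2 + 7*n + 12) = (n - 2)*(n + 4)^2*(n + 3)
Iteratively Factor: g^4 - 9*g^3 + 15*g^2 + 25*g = (g - 5)*(g^3 - 4*g^2 - 5*g) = (g - 5)*(g + 1)*(g^2 - 5*g) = (g - 5)^2*(g + 1)*(g)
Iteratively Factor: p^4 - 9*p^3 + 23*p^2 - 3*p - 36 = (p - 3)*(p^3 - 6*p^2 + 5*p + 12) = (p - 4)*(p - 3)*(p^2 - 2*p - 3) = (p - 4)*(p - 3)^2*(p + 1)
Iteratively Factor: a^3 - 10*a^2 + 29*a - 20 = (a - 1)*(a^2 - 9*a + 20) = (a - 4)*(a - 1)*(a - 5)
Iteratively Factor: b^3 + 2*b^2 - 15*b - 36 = (b + 3)*(b^2 - b - 12) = (b - 4)*(b + 3)*(b + 3)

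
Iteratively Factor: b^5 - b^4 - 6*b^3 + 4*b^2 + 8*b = (b + 1)*(b^4 - 2*b^3 - 4*b^2 + 8*b) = b*(b + 1)*(b^3 - 2*b^2 - 4*b + 8) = b*(b - 2)*(b + 1)*(b^2 - 4) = b*(b - 2)*(b + 1)*(b + 2)*(b - 2)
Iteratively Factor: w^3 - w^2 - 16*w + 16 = (w - 4)*(w^2 + 3*w - 4) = (w - 4)*(w + 4)*(w - 1)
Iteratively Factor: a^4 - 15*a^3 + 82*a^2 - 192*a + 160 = (a - 4)*(a^3 - 11*a^2 + 38*a - 40) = (a - 4)*(a - 2)*(a^2 - 9*a + 20) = (a - 5)*(a - 4)*(a - 2)*(a - 4)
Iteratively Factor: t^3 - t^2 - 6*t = (t)*(t^2 - t - 6) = t*(t + 2)*(t - 3)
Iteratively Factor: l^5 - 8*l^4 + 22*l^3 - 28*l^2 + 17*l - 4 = (l - 1)*(l^4 - 7*l^3 + 15*l^2 - 13*l + 4) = (l - 4)*(l - 1)*(l^3 - 3*l^2 + 3*l - 1) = (l - 4)*(l - 1)^2*(l^2 - 2*l + 1) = (l - 4)*(l - 1)^3*(l - 1)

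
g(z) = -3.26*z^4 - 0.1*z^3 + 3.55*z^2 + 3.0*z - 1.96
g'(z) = -13.04*z^3 - 0.3*z^2 + 7.1*z + 3.0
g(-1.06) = -5.15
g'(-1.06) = 10.67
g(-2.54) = -120.73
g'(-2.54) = 196.72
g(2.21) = -56.84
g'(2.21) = -123.53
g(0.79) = 1.31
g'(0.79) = 1.99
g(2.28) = -65.95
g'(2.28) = -136.93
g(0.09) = -1.66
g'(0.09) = 3.63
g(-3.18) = -305.75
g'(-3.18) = 396.72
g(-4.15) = -913.09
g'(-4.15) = 900.38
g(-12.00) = -66953.32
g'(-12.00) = 22407.72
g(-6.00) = -4095.52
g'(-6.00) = 2766.24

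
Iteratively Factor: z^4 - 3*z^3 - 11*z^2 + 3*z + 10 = (z + 2)*(z^3 - 5*z^2 - z + 5) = (z - 5)*(z + 2)*(z^2 - 1) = (z - 5)*(z + 1)*(z + 2)*(z - 1)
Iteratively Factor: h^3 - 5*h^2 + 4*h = (h)*(h^2 - 5*h + 4) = h*(h - 1)*(h - 4)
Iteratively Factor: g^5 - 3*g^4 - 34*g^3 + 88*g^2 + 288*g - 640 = (g - 2)*(g^4 - g^3 - 36*g^2 + 16*g + 320) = (g - 4)*(g - 2)*(g^3 + 3*g^2 - 24*g - 80) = (g - 4)*(g - 2)*(g + 4)*(g^2 - g - 20) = (g - 4)*(g - 2)*(g + 4)^2*(g - 5)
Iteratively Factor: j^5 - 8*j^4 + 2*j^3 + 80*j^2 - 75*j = (j + 3)*(j^4 - 11*j^3 + 35*j^2 - 25*j) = j*(j + 3)*(j^3 - 11*j^2 + 35*j - 25) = j*(j - 1)*(j + 3)*(j^2 - 10*j + 25) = j*(j - 5)*(j - 1)*(j + 3)*(j - 5)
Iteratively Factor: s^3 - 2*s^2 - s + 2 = (s + 1)*(s^2 - 3*s + 2) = (s - 2)*(s + 1)*(s - 1)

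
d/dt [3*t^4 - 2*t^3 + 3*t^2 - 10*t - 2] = 12*t^3 - 6*t^2 + 6*t - 10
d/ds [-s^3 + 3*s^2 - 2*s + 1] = -3*s^2 + 6*s - 2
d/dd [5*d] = 5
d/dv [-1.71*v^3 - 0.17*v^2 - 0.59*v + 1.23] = -5.13*v^2 - 0.34*v - 0.59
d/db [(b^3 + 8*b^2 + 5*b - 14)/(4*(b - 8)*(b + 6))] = (b^4 - 4*b^3 - 165*b^2 - 740*b - 268)/(4*(b^4 - 4*b^3 - 92*b^2 + 192*b + 2304))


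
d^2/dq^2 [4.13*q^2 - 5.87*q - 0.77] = 8.26000000000000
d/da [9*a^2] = 18*a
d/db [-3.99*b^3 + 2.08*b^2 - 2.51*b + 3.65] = -11.97*b^2 + 4.16*b - 2.51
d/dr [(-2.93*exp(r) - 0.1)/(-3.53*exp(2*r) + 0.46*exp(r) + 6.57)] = (-(2.93*exp(r) + 0.1)*(7.06*exp(r) - 0.46) + 10.3429*exp(2*r) - 1.3478*exp(r) - 19.2501)*exp(r)/(-3.53*exp(2*r) + 0.46*exp(r) + 6.57)^2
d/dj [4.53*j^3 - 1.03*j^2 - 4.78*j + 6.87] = 13.59*j^2 - 2.06*j - 4.78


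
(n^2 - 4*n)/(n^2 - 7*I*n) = (n - 4)/(n - 7*I)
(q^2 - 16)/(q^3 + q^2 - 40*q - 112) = (q - 4)/(q^2 - 3*q - 28)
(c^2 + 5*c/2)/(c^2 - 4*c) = (c + 5/2)/(c - 4)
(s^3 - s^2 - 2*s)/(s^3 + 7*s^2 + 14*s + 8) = s*(s - 2)/(s^2 + 6*s + 8)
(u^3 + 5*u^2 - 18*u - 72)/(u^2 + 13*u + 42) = (u^2 - u - 12)/(u + 7)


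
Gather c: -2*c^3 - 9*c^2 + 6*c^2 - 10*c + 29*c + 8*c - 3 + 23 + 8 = -2*c^3 - 3*c^2 + 27*c + 28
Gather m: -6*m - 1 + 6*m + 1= 0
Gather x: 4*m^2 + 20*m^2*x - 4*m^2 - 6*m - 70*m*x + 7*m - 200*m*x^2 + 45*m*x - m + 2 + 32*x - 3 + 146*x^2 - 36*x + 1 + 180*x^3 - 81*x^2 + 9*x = 180*x^3 + x^2*(65 - 200*m) + x*(20*m^2 - 25*m + 5)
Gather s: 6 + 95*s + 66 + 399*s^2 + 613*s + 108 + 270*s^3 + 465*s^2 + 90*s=270*s^3 + 864*s^2 + 798*s + 180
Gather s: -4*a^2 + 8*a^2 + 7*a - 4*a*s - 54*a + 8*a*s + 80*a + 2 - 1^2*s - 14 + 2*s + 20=4*a^2 + 33*a + s*(4*a + 1) + 8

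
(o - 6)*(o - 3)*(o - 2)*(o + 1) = o^4 - 10*o^3 + 25*o^2 - 36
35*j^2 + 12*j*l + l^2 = (5*j + l)*(7*j + l)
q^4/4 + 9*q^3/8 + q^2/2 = q^2*(q/4 + 1)*(q + 1/2)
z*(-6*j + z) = -6*j*z + z^2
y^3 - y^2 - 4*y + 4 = (y - 2)*(y - 1)*(y + 2)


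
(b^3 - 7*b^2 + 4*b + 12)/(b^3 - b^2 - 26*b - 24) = (b - 2)/(b + 4)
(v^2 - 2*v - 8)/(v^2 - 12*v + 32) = (v + 2)/(v - 8)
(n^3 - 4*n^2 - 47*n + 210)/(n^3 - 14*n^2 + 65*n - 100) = (n^2 + n - 42)/(n^2 - 9*n + 20)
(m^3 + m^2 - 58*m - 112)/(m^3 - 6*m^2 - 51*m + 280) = (m + 2)/(m - 5)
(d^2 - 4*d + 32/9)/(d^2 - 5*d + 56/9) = (3*d - 4)/(3*d - 7)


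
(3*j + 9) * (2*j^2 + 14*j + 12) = 6*j^3 + 60*j^2 + 162*j + 108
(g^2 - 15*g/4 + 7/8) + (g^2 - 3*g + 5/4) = 2*g^2 - 27*g/4 + 17/8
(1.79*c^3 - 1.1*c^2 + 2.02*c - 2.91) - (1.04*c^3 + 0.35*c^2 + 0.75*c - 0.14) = 0.75*c^3 - 1.45*c^2 + 1.27*c - 2.77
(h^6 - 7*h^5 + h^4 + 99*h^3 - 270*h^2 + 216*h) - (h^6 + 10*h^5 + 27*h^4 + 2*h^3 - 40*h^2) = -17*h^5 - 26*h^4 + 97*h^3 - 230*h^2 + 216*h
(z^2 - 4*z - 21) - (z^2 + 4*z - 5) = -8*z - 16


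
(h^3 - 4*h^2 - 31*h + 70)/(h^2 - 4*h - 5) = (-h^3 + 4*h^2 + 31*h - 70)/(-h^2 + 4*h + 5)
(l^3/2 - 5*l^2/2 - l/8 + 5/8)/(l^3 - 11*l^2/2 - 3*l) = (2*l^2 - 11*l + 5)/(4*l*(l - 6))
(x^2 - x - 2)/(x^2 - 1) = (x - 2)/(x - 1)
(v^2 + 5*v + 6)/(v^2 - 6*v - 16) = (v + 3)/(v - 8)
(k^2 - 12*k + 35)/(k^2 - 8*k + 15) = (k - 7)/(k - 3)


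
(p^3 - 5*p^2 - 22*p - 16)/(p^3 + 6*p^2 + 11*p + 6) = (p - 8)/(p + 3)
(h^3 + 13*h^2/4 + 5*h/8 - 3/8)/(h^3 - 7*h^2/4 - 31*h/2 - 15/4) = (8*h^2 + 2*h - 1)/(2*(4*h^2 - 19*h - 5))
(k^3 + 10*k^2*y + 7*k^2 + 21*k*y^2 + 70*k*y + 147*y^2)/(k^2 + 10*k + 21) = (k^2 + 10*k*y + 21*y^2)/(k + 3)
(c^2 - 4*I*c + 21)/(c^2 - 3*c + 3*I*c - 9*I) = (c - 7*I)/(c - 3)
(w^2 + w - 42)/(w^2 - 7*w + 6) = (w + 7)/(w - 1)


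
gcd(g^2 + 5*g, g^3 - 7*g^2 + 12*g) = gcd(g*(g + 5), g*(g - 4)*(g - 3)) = g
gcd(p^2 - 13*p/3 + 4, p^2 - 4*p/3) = p - 4/3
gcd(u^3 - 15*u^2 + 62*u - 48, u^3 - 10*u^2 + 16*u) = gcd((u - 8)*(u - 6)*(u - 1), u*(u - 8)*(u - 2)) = u - 8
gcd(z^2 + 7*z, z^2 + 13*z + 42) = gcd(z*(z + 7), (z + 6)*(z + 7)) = z + 7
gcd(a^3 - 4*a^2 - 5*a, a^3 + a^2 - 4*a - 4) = a + 1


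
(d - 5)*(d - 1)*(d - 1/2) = d^3 - 13*d^2/2 + 8*d - 5/2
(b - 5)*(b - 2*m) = b^2 - 2*b*m - 5*b + 10*m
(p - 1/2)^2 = p^2 - p + 1/4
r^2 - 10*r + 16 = (r - 8)*(r - 2)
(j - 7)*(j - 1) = j^2 - 8*j + 7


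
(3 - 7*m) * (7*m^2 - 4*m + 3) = -49*m^3 + 49*m^2 - 33*m + 9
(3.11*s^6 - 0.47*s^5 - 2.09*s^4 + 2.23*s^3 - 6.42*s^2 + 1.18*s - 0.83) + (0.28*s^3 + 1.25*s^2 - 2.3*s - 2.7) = 3.11*s^6 - 0.47*s^5 - 2.09*s^4 + 2.51*s^3 - 5.17*s^2 - 1.12*s - 3.53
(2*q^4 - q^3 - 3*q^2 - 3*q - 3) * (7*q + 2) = 14*q^5 - 3*q^4 - 23*q^3 - 27*q^2 - 27*q - 6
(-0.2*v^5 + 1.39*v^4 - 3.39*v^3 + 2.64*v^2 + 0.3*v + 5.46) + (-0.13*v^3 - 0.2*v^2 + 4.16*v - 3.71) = -0.2*v^5 + 1.39*v^4 - 3.52*v^3 + 2.44*v^2 + 4.46*v + 1.75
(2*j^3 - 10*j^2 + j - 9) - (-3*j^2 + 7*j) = 2*j^3 - 7*j^2 - 6*j - 9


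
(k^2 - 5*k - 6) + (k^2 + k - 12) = 2*k^2 - 4*k - 18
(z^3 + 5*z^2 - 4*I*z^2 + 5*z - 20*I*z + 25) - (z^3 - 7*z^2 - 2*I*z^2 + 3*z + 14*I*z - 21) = 12*z^2 - 2*I*z^2 + 2*z - 34*I*z + 46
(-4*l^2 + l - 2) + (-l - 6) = -4*l^2 - 8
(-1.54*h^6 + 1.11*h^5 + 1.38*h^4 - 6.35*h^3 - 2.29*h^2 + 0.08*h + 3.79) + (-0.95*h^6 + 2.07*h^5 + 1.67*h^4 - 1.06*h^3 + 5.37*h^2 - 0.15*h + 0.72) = -2.49*h^6 + 3.18*h^5 + 3.05*h^4 - 7.41*h^3 + 3.08*h^2 - 0.07*h + 4.51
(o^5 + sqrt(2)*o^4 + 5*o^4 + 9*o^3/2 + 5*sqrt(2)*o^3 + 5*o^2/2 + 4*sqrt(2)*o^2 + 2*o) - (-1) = o^5 + sqrt(2)*o^4 + 5*o^4 + 9*o^3/2 + 5*sqrt(2)*o^3 + 5*o^2/2 + 4*sqrt(2)*o^2 + 2*o + 1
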